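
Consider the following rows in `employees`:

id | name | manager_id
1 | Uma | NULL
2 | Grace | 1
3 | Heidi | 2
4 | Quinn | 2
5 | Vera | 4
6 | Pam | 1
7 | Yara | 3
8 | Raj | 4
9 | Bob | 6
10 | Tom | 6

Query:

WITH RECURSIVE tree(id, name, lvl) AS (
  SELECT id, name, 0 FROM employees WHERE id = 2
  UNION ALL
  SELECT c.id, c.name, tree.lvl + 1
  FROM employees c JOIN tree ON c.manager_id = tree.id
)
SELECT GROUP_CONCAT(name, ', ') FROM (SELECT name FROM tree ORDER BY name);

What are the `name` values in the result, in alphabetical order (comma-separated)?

Grace, Heidi, Quinn, Raj, Vera, Yara

Base: id=2 (Grace) at lvl 0.
Iteration 1: rows with manager_id in {2} -> Heidi (id 3, lvl 1), Quinn (id 4, lvl 1).
Iteration 2: rows with manager_id in {3,4} -> Vera (id 5, lvl 2), Yara (id 7, lvl 2), Raj (id 8, lvl 2).
Iteration 3: no rows with manager_id in {5,7,8}; recursion stops.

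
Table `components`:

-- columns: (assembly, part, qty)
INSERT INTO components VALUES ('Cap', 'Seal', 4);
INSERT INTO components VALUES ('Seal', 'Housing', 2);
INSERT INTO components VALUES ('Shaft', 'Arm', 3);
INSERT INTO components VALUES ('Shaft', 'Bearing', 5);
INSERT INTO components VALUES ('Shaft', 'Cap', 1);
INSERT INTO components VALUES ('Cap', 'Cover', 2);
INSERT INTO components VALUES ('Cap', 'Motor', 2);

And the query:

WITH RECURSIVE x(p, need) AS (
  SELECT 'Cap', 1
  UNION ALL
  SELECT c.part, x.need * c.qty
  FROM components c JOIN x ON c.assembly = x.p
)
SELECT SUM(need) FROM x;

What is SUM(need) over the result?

Base: (Cap, need=1).
Iteration 1: components of {Cap} -> Cover = 1*2 = 2, Motor = 1*2 = 2, Seal = 1*4 = 4.
Iteration 2: components of {Cover,Motor,Seal} -> Housing = 4*2 = 8.
Iteration 3: no further components; recursion stops.
SUM(need) = 1 + 2 + 2 + 4 + 8 = 17.

17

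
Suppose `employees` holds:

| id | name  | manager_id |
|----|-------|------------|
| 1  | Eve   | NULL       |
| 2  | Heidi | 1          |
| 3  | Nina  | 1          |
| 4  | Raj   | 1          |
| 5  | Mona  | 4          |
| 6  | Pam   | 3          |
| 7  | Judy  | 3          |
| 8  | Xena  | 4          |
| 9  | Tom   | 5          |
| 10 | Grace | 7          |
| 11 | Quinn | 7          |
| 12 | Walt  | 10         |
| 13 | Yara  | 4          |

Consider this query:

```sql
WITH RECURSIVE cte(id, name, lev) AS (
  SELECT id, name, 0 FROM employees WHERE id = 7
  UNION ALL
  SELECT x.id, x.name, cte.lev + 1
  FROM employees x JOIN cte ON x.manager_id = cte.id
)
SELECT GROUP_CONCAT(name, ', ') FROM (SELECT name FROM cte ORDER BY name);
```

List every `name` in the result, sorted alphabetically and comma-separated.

Base: id=7 (Judy) at lev 0.
Iteration 1: rows with manager_id in {7} -> Grace (id 10, lev 1), Quinn (id 11, lev 1).
Iteration 2: rows with manager_id in {10,11} -> Walt (id 12, lev 2).
Iteration 3: no rows with manager_id in {12}; recursion stops.

Grace, Judy, Quinn, Walt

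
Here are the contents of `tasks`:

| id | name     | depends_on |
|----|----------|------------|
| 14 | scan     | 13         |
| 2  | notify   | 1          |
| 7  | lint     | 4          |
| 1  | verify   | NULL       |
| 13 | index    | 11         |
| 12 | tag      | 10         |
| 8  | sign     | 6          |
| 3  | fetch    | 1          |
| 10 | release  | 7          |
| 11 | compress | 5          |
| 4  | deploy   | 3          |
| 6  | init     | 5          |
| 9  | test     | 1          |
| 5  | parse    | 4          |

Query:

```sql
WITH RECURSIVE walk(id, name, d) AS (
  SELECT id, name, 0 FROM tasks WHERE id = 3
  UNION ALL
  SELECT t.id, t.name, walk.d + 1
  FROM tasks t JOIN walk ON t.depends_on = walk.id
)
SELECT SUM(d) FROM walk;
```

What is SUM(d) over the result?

Base: id=3 (fetch) at d 0.
Iteration 1: rows with depends_on in {3} -> deploy (id 4, d 1).
Iteration 2: rows with depends_on in {4} -> parse (id 5, d 2), lint (id 7, d 2).
Iteration 3: rows with depends_on in {5,7} -> init (id 6, d 3), release (id 10, d 3), compress (id 11, d 3).
Iteration 4: rows with depends_on in {6,10,11} -> sign (id 8, d 4), tag (id 12, d 4), index (id 13, d 4).
Iteration 5: rows with depends_on in {8,12,13} -> scan (id 14, d 5).
Iteration 6: no rows with depends_on in {14}; recursion stops.
SUM(d) = 0 + 1 + 2 + 2 + 3 + 3 + 3 + 4 + 4 + 4 + 5 = 31.

31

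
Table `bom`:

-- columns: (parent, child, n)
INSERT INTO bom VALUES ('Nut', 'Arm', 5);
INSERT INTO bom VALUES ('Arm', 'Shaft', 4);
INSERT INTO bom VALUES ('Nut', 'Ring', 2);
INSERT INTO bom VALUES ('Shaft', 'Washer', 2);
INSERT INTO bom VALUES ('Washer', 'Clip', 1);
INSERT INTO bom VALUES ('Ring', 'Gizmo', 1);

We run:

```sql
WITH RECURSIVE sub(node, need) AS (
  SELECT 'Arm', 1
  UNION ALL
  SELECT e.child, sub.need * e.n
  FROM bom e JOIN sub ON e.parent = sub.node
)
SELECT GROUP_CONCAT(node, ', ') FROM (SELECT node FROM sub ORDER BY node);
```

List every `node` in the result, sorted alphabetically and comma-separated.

Base: (Arm, need=1).
Iteration 1: components of {Arm} -> Shaft = 1*4 = 4.
Iteration 2: components of {Shaft} -> Washer = 4*2 = 8.
Iteration 3: components of {Washer} -> Clip = 8*1 = 8.
Iteration 4: no further components; recursion stops.

Arm, Clip, Shaft, Washer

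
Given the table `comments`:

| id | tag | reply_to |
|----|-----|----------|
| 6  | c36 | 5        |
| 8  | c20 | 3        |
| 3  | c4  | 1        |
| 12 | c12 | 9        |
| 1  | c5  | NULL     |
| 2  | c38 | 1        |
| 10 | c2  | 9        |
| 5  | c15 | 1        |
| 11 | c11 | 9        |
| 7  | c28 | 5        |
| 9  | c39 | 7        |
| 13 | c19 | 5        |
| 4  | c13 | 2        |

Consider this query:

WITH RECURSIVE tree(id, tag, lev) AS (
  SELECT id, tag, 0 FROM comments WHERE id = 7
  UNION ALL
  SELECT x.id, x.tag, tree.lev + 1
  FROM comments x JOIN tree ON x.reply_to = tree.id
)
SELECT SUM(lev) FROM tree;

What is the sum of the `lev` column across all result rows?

Base: id=7 (c28) at lev 0.
Iteration 1: rows with reply_to in {7} -> c39 (id 9, lev 1).
Iteration 2: rows with reply_to in {9} -> c2 (id 10, lev 2), c11 (id 11, lev 2), c12 (id 12, lev 2).
Iteration 3: no rows with reply_to in {10,11,12}; recursion stops.
SUM(lev) = 0 + 1 + 2 + 2 + 2 = 7.

7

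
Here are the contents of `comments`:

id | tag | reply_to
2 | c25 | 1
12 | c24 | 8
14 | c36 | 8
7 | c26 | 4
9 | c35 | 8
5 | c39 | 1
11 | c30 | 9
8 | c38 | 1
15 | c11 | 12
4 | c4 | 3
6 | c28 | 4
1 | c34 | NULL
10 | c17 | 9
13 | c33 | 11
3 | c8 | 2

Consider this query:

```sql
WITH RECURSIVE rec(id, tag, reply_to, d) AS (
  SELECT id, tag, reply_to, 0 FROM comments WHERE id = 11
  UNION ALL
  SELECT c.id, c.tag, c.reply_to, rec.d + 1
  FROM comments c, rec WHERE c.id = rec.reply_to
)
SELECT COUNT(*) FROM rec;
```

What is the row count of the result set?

Base: id=11 (c30), reply_to=9, d 0.
Iteration 1: join on id=9 -> c35 (id 9, reply_to=8, d 1).
Iteration 2: join on id=8 -> c38 (id 8, reply_to=1, d 2).
Iteration 3: join on id=1 -> c34 (id 1, reply_to=NULL, d 3).
Iteration 4: reply_to is NULL; no match; recursion stops.
Total rows emitted: 4.

4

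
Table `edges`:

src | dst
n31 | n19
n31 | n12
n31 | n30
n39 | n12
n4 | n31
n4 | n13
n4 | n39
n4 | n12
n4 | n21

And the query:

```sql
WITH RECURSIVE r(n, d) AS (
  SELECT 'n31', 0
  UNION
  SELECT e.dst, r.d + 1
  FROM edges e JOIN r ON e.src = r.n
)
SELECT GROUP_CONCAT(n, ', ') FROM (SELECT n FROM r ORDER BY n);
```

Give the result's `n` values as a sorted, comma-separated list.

Base: (n31, d=0).
Iteration 1: edges from {n31} -> (n12, d=1), (n19, d=1), (n30, d=1).
Iteration 2: no outgoing edges from {n12,n19,n30}; recursion stops.

n12, n19, n30, n31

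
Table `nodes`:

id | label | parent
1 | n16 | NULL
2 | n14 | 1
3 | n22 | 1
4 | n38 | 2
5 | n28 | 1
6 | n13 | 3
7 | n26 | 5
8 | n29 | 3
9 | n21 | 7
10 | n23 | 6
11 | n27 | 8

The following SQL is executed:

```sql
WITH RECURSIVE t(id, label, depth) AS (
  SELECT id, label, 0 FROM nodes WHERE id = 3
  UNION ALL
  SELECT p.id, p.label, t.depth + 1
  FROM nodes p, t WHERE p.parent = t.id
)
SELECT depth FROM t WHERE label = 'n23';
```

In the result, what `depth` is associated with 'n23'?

2

Base: id=3 (n22) at depth 0.
Iteration 1: rows with parent in {3} -> n13 (id 6, depth 1), n29 (id 8, depth 1).
Iteration 2: rows with parent in {6,8} -> n23 (id 10, depth 2), n27 (id 11, depth 2).
Iteration 3: no rows with parent in {10,11}; recursion stops.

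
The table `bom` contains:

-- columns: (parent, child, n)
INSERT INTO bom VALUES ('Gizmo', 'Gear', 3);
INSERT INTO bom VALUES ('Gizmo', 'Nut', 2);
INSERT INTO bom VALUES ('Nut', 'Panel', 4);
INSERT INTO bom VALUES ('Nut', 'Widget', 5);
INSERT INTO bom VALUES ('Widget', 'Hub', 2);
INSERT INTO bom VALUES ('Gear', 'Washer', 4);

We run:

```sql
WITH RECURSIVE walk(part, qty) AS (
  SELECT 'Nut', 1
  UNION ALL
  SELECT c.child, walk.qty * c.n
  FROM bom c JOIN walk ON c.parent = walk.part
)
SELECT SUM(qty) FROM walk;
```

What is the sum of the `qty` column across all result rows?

Base: (Nut, qty=1).
Iteration 1: components of {Nut} -> Panel = 1*4 = 4, Widget = 1*5 = 5.
Iteration 2: components of {Panel,Widget} -> Hub = 5*2 = 10.
Iteration 3: no further components; recursion stops.
SUM(qty) = 1 + 4 + 5 + 10 = 20.

20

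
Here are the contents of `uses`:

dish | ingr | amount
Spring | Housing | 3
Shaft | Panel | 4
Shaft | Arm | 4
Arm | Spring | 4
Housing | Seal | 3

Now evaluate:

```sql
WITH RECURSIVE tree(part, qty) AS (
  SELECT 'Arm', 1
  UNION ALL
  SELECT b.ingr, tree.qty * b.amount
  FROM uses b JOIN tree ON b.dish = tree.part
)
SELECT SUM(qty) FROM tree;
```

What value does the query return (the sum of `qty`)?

53

Base: (Arm, qty=1).
Iteration 1: components of {Arm} -> Spring = 1*4 = 4.
Iteration 2: components of {Spring} -> Housing = 4*3 = 12.
Iteration 3: components of {Housing} -> Seal = 12*3 = 36.
Iteration 4: no further components; recursion stops.
SUM(qty) = 1 + 4 + 12 + 36 = 53.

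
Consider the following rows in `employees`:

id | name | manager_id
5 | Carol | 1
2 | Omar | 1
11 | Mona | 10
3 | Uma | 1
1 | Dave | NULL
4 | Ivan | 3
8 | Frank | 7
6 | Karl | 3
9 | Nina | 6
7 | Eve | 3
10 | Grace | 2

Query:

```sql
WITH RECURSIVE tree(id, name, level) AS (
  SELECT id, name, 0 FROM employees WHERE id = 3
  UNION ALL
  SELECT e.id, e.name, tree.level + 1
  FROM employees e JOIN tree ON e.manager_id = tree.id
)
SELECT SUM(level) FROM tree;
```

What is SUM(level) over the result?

Base: id=3 (Uma) at level 0.
Iteration 1: rows with manager_id in {3} -> Ivan (id 4, level 1), Karl (id 6, level 1), Eve (id 7, level 1).
Iteration 2: rows with manager_id in {4,6,7} -> Frank (id 8, level 2), Nina (id 9, level 2).
Iteration 3: no rows with manager_id in {8,9}; recursion stops.
SUM(level) = 0 + 1 + 1 + 1 + 2 + 2 = 7.

7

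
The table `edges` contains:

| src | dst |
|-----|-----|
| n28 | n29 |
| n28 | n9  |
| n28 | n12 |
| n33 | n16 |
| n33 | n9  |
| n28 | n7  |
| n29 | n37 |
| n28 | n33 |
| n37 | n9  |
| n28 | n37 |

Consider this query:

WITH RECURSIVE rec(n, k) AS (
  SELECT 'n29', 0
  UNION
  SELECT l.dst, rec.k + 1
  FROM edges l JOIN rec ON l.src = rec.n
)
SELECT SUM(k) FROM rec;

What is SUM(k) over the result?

3

Base: (n29, k=0).
Iteration 1: edges from {n29} -> (n37, k=1).
Iteration 2: edges from {n37} -> (n9, k=2).
Iteration 3: no outgoing edges from {n9}; recursion stops.
SUM(k) = 0 + 1 + 2 = 3.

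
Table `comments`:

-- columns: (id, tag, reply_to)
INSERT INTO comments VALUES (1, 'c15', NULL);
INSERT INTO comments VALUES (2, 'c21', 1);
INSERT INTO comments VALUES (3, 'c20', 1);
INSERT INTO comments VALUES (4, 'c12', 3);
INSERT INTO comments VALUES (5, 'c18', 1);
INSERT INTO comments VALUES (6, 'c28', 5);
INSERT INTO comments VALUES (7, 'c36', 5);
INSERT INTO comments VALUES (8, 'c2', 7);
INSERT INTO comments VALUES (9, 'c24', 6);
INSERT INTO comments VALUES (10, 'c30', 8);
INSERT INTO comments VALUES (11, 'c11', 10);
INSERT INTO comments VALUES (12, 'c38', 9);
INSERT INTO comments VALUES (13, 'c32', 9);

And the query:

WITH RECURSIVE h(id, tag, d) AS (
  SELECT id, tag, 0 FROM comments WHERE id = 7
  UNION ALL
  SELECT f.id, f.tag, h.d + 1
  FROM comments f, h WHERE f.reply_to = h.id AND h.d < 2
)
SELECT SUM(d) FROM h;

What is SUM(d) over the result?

Base: id=7 (c36) at d 0.
Iteration 1: rows with reply_to in {7} -> c2 (id 8, d 1).
Iteration 2: rows with reply_to in {8} -> c30 (id 10, d 2).
Iteration 3: d < 2 fails for all current rows; recursion stops.
SUM(d) = 0 + 1 + 2 = 3.

3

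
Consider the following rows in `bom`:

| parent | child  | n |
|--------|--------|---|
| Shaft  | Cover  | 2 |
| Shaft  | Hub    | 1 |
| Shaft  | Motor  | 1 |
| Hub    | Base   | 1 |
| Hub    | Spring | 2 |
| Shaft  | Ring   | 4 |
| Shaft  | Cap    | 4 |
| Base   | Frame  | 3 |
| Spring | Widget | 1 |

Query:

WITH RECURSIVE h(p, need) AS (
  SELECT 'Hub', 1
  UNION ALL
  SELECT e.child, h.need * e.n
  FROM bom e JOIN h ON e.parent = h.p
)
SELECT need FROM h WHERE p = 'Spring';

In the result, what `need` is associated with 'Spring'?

2

Base: (Hub, need=1).
Iteration 1: components of {Hub} -> Base = 1*1 = 1, Spring = 1*2 = 2.
Iteration 2: components of {Base,Spring} -> Frame = 1*3 = 3, Widget = 2*1 = 2.
Iteration 3: no further components; recursion stops.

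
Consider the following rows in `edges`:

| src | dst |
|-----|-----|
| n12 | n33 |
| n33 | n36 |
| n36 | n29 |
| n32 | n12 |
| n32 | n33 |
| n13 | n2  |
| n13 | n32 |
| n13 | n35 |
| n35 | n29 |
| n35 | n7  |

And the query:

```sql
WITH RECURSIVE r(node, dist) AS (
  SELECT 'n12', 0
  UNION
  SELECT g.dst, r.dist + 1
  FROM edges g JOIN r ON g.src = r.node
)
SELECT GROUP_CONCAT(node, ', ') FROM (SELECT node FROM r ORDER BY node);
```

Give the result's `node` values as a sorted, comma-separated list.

n12, n29, n33, n36

Base: (n12, dist=0).
Iteration 1: edges from {n12} -> (n33, dist=1).
Iteration 2: edges from {n33} -> (n36, dist=2).
Iteration 3: edges from {n36} -> (n29, dist=3).
Iteration 4: no outgoing edges from {n29}; recursion stops.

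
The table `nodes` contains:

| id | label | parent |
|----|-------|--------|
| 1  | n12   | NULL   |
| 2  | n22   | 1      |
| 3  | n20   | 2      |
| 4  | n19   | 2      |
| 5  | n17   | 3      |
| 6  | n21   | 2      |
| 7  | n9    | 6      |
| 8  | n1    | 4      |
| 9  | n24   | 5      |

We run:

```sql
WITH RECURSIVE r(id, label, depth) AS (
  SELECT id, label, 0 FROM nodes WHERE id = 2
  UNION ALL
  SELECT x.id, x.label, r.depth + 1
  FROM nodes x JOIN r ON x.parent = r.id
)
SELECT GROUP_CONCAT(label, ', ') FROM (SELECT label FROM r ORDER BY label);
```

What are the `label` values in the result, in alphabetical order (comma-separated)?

n1, n17, n19, n20, n21, n22, n24, n9

Base: id=2 (n22) at depth 0.
Iteration 1: rows with parent in {2} -> n20 (id 3, depth 1), n19 (id 4, depth 1), n21 (id 6, depth 1).
Iteration 2: rows with parent in {3,4,6} -> n17 (id 5, depth 2), n9 (id 7, depth 2), n1 (id 8, depth 2).
Iteration 3: rows with parent in {5,7,8} -> n24 (id 9, depth 3).
Iteration 4: no rows with parent in {9}; recursion stops.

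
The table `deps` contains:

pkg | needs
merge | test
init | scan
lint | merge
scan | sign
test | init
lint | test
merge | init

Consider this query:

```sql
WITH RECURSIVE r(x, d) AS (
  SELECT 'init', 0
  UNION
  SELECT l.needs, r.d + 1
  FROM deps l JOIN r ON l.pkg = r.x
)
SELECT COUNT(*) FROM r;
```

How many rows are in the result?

Base: (init, d=0).
Iteration 1: edges from {init} -> (scan, d=1).
Iteration 2: edges from {scan} -> (sign, d=2).
Iteration 3: no outgoing edges from {sign}; recursion stops.
Total rows emitted: 3.

3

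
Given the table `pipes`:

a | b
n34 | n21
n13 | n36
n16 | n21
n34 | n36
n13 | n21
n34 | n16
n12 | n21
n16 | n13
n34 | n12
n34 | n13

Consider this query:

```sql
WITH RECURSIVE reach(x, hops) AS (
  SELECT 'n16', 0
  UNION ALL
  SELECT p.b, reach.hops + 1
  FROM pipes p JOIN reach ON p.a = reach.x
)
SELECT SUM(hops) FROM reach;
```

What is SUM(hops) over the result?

Base: (n16, hops=0).
Iteration 1: edges from {n16} -> (n13, hops=1), (n21, hops=1).
Iteration 2: edges from {n13,n21} -> (n21, hops=2), (n36, hops=2).
Iteration 3: no outgoing edges from {n21,n36}; recursion stops.
SUM(hops) = 0 + 1 + 1 + 2 + 2 = 6.

6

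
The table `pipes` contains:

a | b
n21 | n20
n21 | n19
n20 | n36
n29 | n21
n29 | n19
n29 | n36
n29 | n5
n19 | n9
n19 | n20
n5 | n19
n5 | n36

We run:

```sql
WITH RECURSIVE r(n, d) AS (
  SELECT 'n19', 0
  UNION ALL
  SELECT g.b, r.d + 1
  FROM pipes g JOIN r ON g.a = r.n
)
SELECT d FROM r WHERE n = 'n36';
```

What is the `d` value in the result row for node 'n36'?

2

Base: (n19, d=0).
Iteration 1: edges from {n19} -> (n20, d=1), (n9, d=1).
Iteration 2: edges from {n20,n9} -> (n36, d=2).
Iteration 3: no outgoing edges from {n36}; recursion stops.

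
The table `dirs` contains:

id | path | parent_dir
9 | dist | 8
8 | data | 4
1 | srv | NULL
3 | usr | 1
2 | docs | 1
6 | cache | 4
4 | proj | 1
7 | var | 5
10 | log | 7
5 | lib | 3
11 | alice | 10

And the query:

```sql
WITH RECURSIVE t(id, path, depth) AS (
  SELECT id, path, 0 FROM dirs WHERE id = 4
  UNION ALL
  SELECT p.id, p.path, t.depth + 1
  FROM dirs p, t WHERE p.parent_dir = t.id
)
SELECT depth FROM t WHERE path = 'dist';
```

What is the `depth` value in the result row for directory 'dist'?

2

Base: id=4 (proj) at depth 0.
Iteration 1: rows with parent_dir in {4} -> cache (id 6, depth 1), data (id 8, depth 1).
Iteration 2: rows with parent_dir in {6,8} -> dist (id 9, depth 2).
Iteration 3: no rows with parent_dir in {9}; recursion stops.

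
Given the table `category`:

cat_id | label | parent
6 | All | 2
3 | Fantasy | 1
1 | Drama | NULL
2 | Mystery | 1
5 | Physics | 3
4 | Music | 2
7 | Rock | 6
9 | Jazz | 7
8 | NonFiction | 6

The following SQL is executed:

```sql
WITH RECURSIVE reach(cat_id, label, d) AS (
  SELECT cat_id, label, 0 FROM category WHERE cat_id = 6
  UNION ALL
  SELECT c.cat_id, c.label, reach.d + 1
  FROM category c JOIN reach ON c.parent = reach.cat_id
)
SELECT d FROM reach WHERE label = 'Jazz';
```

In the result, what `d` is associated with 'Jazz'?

2

Base: cat_id=6 (All) at d 0.
Iteration 1: rows with parent in {6} -> Rock (id 7, d 1), NonFiction (id 8, d 1).
Iteration 2: rows with parent in {7,8} -> Jazz (id 9, d 2).
Iteration 3: no rows with parent in {9}; recursion stops.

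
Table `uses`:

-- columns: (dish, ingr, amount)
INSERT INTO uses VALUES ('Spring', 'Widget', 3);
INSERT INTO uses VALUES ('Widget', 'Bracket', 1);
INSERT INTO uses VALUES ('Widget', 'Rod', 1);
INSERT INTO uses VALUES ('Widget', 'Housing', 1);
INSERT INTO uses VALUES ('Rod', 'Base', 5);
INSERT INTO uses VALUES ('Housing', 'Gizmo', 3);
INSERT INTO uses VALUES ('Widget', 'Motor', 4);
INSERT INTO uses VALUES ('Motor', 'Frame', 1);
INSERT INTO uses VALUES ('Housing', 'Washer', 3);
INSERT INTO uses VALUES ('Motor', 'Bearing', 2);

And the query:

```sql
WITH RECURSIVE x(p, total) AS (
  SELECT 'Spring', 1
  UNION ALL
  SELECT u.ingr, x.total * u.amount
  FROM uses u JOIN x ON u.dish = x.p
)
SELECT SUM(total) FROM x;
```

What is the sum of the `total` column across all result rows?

Base: (Spring, total=1).
Iteration 1: components of {Spring} -> Widget = 1*3 = 3.
Iteration 2: components of {Widget} -> Bracket = 3*1 = 3, Housing = 3*1 = 3, Motor = 3*4 = 12, Rod = 3*1 = 3.
Iteration 3: components of {Bracket,Housing,Motor,Rod} -> Base = 3*5 = 15, Bearing = 12*2 = 24, Frame = 12*1 = 12, Gizmo = 3*3 = 9, Washer = 3*3 = 9.
Iteration 4: no further components; recursion stops.
SUM(total) = 1 + 3 + 3 + 3 + 3 + 12 + 15 + 9 + 9 + 12 + 24 = 94.

94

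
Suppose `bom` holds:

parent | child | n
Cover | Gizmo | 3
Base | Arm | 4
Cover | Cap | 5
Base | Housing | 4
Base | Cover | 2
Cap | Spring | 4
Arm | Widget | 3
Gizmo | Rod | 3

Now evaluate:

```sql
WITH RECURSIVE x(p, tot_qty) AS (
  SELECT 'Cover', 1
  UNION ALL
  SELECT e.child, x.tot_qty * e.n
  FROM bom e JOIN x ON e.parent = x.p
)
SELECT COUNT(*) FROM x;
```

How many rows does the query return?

5

Base: (Cover, tot_qty=1).
Iteration 1: components of {Cover} -> Cap = 1*5 = 5, Gizmo = 1*3 = 3.
Iteration 2: components of {Cap,Gizmo} -> Rod = 3*3 = 9, Spring = 5*4 = 20.
Iteration 3: no further components; recursion stops.
Total rows emitted: 5.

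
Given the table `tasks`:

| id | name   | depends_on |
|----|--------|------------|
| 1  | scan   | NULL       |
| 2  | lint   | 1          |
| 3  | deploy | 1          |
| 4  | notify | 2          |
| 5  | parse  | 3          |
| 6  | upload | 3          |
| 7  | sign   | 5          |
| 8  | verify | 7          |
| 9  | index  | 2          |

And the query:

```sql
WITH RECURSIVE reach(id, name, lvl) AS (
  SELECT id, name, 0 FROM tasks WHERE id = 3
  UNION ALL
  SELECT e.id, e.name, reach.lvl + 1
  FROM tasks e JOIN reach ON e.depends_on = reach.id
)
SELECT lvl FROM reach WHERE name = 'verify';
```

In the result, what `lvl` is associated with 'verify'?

3

Base: id=3 (deploy) at lvl 0.
Iteration 1: rows with depends_on in {3} -> parse (id 5, lvl 1), upload (id 6, lvl 1).
Iteration 2: rows with depends_on in {5,6} -> sign (id 7, lvl 2).
Iteration 3: rows with depends_on in {7} -> verify (id 8, lvl 3).
Iteration 4: no rows with depends_on in {8}; recursion stops.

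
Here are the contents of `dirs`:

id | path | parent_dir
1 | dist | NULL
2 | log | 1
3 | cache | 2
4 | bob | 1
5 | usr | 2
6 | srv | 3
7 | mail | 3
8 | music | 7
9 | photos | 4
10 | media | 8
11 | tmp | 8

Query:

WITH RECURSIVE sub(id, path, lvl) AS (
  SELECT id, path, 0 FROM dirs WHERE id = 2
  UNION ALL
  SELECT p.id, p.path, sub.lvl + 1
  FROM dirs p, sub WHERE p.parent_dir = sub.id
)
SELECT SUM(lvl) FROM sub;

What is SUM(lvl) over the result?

17

Base: id=2 (log) at lvl 0.
Iteration 1: rows with parent_dir in {2} -> cache (id 3, lvl 1), usr (id 5, lvl 1).
Iteration 2: rows with parent_dir in {3,5} -> srv (id 6, lvl 2), mail (id 7, lvl 2).
Iteration 3: rows with parent_dir in {6,7} -> music (id 8, lvl 3).
Iteration 4: rows with parent_dir in {8} -> media (id 10, lvl 4), tmp (id 11, lvl 4).
Iteration 5: no rows with parent_dir in {10,11}; recursion stops.
SUM(lvl) = 0 + 1 + 1 + 2 + 2 + 3 + 4 + 4 = 17.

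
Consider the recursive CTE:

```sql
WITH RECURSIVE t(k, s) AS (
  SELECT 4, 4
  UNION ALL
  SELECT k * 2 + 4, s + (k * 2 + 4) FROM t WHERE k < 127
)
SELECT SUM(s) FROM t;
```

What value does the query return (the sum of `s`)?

876

Base: k=4, s=4.
Iteration 1: 4 < 127 holds -> k = 4 * 2 + 4 = 12, s = 4 + 12 = 16.
Iteration 2: 12 < 127 holds -> k = 12 * 2 + 4 = 28, s = 16 + 28 = 44.
Iteration 3: 28 < 127 holds -> k = 28 * 2 + 4 = 60, s = 44 + 60 = 104.
Iteration 4: 60 < 127 holds -> k = 60 * 2 + 4 = 124, s = 104 + 124 = 228.
Iteration 5: 124 < 127 holds -> k = 124 * 2 + 4 = 252, s = 228 + 252 = 480.
Iteration 6: 252 < 127 fails; recursion stops.
SUM(s) = 4 + 16 + 44 + 104 + 228 + 480 = 876.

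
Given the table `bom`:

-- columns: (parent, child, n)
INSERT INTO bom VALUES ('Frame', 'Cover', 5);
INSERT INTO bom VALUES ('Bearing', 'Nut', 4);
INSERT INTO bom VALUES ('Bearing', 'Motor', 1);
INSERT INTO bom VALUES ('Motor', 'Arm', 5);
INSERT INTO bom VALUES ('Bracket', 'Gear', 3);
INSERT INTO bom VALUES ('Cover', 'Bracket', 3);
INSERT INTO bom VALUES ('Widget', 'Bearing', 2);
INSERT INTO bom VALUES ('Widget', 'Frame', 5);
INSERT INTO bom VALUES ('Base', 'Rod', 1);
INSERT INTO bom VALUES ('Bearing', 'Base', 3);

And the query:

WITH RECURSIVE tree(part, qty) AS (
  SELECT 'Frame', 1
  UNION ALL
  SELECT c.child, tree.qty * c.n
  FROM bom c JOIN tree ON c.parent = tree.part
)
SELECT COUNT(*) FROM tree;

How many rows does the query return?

4

Base: (Frame, qty=1).
Iteration 1: components of {Frame} -> Cover = 1*5 = 5.
Iteration 2: components of {Cover} -> Bracket = 5*3 = 15.
Iteration 3: components of {Bracket} -> Gear = 15*3 = 45.
Iteration 4: no further components; recursion stops.
Total rows emitted: 4.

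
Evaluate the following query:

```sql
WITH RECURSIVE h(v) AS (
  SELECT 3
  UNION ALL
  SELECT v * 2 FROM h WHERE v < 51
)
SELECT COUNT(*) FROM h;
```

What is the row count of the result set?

Base: v=3.
Iteration 1: 3 < 51 holds -> v = 3 * 2 = 6.
Iteration 2: 6 < 51 holds -> v = 6 * 2 = 12.
Iteration 3: 12 < 51 holds -> v = 12 * 2 = 24.
Iteration 4: 24 < 51 holds -> v = 24 * 2 = 48.
Iteration 5: 48 < 51 holds -> v = 48 * 2 = 96.
Iteration 6: 96 < 51 fails; recursion stops.
Total rows emitted: 6.

6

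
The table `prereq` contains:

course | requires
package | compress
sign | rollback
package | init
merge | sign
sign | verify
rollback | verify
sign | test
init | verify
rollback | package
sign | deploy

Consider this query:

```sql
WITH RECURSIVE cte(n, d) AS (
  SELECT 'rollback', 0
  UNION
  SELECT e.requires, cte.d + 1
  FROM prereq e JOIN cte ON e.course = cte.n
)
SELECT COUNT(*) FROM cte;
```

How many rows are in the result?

Base: (rollback, d=0).
Iteration 1: edges from {rollback} -> (package, d=1), (verify, d=1).
Iteration 2: edges from {package,verify} -> (compress, d=2), (init, d=2).
Iteration 3: edges from {compress,init} -> (verify, d=3).
Iteration 4: no outgoing edges from {verify}; recursion stops.
Total rows emitted: 6.

6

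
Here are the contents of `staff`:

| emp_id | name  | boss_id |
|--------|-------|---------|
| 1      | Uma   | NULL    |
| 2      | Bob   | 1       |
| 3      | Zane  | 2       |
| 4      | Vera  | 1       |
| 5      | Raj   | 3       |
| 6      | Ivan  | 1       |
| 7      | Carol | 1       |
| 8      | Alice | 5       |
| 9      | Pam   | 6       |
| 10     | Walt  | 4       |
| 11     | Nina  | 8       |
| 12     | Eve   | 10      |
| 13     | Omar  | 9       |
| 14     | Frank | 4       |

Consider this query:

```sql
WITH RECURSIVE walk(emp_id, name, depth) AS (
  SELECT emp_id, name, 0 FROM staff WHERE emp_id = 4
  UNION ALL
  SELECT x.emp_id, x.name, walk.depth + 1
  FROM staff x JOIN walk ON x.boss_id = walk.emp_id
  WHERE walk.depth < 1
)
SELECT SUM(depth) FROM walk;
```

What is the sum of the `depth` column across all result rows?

2

Base: emp_id=4 (Vera) at depth 0.
Iteration 1: rows with boss_id in {4} -> Walt (id 10, depth 1), Frank (id 14, depth 1).
Iteration 2: depth < 1 fails for all current rows; recursion stops.
SUM(depth) = 0 + 1 + 1 = 2.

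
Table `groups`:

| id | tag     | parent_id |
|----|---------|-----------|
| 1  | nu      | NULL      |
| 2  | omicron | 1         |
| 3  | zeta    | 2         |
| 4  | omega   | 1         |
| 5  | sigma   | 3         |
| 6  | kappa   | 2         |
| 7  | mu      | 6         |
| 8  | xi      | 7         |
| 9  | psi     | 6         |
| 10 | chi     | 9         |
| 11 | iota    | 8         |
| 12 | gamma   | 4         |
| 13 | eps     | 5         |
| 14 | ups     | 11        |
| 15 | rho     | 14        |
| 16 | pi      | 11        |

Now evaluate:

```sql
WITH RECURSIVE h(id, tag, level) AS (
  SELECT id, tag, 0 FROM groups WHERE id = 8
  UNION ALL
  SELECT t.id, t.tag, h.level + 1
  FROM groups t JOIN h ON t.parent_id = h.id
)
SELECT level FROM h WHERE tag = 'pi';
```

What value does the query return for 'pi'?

2

Base: id=8 (xi) at level 0.
Iteration 1: rows with parent_id in {8} -> iota (id 11, level 1).
Iteration 2: rows with parent_id in {11} -> ups (id 14, level 2), pi (id 16, level 2).
Iteration 3: rows with parent_id in {14,16} -> rho (id 15, level 3).
Iteration 4: no rows with parent_id in {15}; recursion stops.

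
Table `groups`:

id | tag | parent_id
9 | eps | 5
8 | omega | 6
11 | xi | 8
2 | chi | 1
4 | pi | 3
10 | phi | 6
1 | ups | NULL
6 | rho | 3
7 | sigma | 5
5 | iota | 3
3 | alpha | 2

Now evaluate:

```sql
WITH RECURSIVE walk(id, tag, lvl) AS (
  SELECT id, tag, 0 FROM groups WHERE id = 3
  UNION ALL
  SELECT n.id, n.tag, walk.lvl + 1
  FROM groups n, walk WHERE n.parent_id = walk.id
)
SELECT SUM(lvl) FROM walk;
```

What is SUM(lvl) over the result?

14

Base: id=3 (alpha) at lvl 0.
Iteration 1: rows with parent_id in {3} -> pi (id 4, lvl 1), iota (id 5, lvl 1), rho (id 6, lvl 1).
Iteration 2: rows with parent_id in {4,5,6} -> sigma (id 7, lvl 2), omega (id 8, lvl 2), eps (id 9, lvl 2), phi (id 10, lvl 2).
Iteration 3: rows with parent_id in {7,8,9,10} -> xi (id 11, lvl 3).
Iteration 4: no rows with parent_id in {11}; recursion stops.
SUM(lvl) = 0 + 1 + 1 + 1 + 2 + 2 + 2 + 2 + 3 = 14.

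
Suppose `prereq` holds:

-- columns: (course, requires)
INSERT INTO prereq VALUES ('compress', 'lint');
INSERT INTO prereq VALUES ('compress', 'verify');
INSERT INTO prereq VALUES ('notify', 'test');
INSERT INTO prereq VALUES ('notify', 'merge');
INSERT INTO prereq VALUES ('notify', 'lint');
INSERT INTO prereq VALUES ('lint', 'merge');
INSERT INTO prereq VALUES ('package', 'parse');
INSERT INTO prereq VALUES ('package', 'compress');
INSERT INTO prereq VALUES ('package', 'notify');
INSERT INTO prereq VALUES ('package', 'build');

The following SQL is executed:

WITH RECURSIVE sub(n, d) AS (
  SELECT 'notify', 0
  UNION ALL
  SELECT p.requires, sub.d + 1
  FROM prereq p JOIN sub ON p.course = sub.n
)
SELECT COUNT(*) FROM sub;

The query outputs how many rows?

5

Base: (notify, d=0).
Iteration 1: edges from {notify} -> (lint, d=1), (merge, d=1), (test, d=1).
Iteration 2: edges from {lint,merge,test} -> (merge, d=2).
Iteration 3: no outgoing edges from {merge}; recursion stops.
Total rows emitted: 5.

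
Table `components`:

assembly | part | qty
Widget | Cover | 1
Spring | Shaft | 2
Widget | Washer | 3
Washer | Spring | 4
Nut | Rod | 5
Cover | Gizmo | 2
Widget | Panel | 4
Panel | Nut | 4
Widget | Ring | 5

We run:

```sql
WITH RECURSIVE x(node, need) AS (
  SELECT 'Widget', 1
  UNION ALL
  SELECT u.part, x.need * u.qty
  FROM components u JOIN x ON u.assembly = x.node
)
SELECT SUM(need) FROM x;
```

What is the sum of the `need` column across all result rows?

148

Base: (Widget, need=1).
Iteration 1: components of {Widget} -> Cover = 1*1 = 1, Panel = 1*4 = 4, Ring = 1*5 = 5, Washer = 1*3 = 3.
Iteration 2: components of {Cover,Panel,Ring,Washer} -> Gizmo = 1*2 = 2, Nut = 4*4 = 16, Spring = 3*4 = 12.
Iteration 3: components of {Gizmo,Nut,Spring} -> Rod = 16*5 = 80, Shaft = 12*2 = 24.
Iteration 4: no further components; recursion stops.
SUM(need) = 1 + 1 + 4 + 5 + 3 + 2 + 16 + 12 + 80 + 24 = 148.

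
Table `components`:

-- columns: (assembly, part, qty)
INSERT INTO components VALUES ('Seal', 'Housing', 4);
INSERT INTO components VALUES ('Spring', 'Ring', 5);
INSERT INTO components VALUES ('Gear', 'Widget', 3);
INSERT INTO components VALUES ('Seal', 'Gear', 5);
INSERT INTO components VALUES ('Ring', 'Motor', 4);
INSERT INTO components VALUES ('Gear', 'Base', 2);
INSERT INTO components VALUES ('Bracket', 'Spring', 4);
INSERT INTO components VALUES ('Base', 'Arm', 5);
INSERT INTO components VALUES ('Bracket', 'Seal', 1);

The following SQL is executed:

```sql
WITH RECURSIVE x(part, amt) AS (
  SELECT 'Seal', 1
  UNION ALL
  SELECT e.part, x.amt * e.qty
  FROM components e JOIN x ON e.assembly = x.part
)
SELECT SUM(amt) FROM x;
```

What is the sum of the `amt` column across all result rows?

85

Base: (Seal, amt=1).
Iteration 1: components of {Seal} -> Gear = 1*5 = 5, Housing = 1*4 = 4.
Iteration 2: components of {Gear,Housing} -> Base = 5*2 = 10, Widget = 5*3 = 15.
Iteration 3: components of {Base,Widget} -> Arm = 10*5 = 50.
Iteration 4: no further components; recursion stops.
SUM(amt) = 1 + 5 + 4 + 10 + 15 + 50 = 85.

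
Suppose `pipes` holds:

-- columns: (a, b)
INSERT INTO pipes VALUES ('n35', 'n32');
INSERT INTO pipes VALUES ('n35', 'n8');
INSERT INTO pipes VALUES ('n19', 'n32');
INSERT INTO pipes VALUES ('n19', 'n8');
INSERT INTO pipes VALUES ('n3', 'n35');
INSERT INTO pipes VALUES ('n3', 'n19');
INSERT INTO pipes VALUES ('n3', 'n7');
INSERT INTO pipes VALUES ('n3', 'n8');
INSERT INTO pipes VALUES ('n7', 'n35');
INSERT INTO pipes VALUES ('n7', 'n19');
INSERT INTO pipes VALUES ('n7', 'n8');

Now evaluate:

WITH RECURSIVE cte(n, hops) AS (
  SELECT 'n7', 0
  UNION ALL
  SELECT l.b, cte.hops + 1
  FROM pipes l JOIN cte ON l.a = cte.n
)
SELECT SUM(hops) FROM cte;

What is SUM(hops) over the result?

11

Base: (n7, hops=0).
Iteration 1: edges from {n7} -> (n19, hops=1), (n35, hops=1), (n8, hops=1).
Iteration 2: edges from {n19,n35,n8} -> (n32, hops=2) x2, (n8, hops=2) x2. [UNION ALL keeps all 4 new rows, including repeats]
Iteration 3: no outgoing edges from {n32,n8}; recursion stops.
SUM(hops) = 0 + 1 + 1 + 1 + 2 + 2 + 2 + 2 = 11.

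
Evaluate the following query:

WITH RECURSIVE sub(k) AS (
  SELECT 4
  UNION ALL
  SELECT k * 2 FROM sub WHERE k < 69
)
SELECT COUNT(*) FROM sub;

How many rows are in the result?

6

Base: k=4.
Iteration 1: 4 < 69 holds -> k = 4 * 2 = 8.
Iteration 2: 8 < 69 holds -> k = 8 * 2 = 16.
Iteration 3: 16 < 69 holds -> k = 16 * 2 = 32.
Iteration 4: 32 < 69 holds -> k = 32 * 2 = 64.
Iteration 5: 64 < 69 holds -> k = 64 * 2 = 128.
Iteration 6: 128 < 69 fails; recursion stops.
Total rows emitted: 6.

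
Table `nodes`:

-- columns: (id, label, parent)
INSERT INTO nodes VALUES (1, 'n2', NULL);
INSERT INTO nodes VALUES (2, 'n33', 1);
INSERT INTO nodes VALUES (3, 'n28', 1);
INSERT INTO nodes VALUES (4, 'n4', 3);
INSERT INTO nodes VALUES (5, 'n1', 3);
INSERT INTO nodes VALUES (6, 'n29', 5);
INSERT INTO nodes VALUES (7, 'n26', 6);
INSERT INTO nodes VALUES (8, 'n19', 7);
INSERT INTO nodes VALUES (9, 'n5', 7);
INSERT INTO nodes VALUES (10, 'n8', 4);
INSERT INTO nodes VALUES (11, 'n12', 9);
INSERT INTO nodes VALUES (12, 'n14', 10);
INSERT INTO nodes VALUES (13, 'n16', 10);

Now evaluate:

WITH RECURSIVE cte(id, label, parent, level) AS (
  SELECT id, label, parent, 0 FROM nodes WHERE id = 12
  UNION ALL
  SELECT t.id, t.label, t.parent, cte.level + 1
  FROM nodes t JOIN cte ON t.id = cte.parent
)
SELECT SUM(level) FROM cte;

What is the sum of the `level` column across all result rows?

10

Base: id=12 (n14), parent=10, level 0.
Iteration 1: join on id=10 -> n8 (id 10, parent=4, level 1).
Iteration 2: join on id=4 -> n4 (id 4, parent=3, level 2).
Iteration 3: join on id=3 -> n28 (id 3, parent=1, level 3).
Iteration 4: join on id=1 -> n2 (id 1, parent=NULL, level 4).
Iteration 5: parent is NULL; no match; recursion stops.
SUM(level) = 0 + 1 + 2 + 3 + 4 = 10.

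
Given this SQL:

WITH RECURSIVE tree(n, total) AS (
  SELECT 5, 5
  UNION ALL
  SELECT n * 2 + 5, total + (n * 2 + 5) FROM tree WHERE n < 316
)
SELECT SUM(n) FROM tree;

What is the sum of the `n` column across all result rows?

Base: n=5, total=5.
Iteration 1: 5 < 316 holds -> n = 5 * 2 + 5 = 15, total = 5 + 15 = 20.
Iteration 2: 15 < 316 holds -> n = 15 * 2 + 5 = 35, total = 20 + 35 = 55.
Iteration 3: 35 < 316 holds -> n = 35 * 2 + 5 = 75, total = 55 + 75 = 130.
Iteration 4: 75 < 316 holds -> n = 75 * 2 + 5 = 155, total = 130 + 155 = 285.
Iteration 5: 155 < 316 holds -> n = 155 * 2 + 5 = 315, total = 285 + 315 = 600.
Iteration 6: 315 < 316 holds -> n = 315 * 2 + 5 = 635, total = 600 + 635 = 1235.
Iteration 7: 635 < 316 fails; recursion stops.
SUM(n) = 5 + 15 + 35 + 75 + 155 + 315 + 635 = 1235.

1235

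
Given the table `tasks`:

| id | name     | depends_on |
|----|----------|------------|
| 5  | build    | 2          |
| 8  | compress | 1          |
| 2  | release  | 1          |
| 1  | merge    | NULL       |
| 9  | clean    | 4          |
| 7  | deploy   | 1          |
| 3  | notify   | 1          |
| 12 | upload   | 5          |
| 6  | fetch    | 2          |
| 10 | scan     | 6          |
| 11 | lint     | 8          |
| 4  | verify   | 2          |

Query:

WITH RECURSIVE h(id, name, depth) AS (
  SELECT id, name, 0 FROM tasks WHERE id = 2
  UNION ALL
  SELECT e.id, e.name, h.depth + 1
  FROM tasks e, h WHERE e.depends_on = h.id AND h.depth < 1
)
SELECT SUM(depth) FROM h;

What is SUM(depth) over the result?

Base: id=2 (release) at depth 0.
Iteration 1: rows with depends_on in {2} -> verify (id 4, depth 1), build (id 5, depth 1), fetch (id 6, depth 1).
Iteration 2: depth < 1 fails for all current rows; recursion stops.
SUM(depth) = 0 + 1 + 1 + 1 = 3.

3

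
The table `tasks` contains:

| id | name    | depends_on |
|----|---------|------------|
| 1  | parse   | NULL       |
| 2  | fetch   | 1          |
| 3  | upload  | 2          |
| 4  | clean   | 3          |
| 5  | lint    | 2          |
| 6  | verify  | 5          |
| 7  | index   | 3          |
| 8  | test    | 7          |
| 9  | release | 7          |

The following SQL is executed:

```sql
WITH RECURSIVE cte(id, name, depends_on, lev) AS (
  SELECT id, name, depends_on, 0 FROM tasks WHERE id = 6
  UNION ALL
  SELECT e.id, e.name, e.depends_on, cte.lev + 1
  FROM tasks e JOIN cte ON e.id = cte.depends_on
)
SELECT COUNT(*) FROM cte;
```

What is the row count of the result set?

4

Base: id=6 (verify), depends_on=5, lev 0.
Iteration 1: join on id=5 -> lint (id 5, depends_on=2, lev 1).
Iteration 2: join on id=2 -> fetch (id 2, depends_on=1, lev 2).
Iteration 3: join on id=1 -> parse (id 1, depends_on=NULL, lev 3).
Iteration 4: depends_on is NULL; no match; recursion stops.
Total rows emitted: 4.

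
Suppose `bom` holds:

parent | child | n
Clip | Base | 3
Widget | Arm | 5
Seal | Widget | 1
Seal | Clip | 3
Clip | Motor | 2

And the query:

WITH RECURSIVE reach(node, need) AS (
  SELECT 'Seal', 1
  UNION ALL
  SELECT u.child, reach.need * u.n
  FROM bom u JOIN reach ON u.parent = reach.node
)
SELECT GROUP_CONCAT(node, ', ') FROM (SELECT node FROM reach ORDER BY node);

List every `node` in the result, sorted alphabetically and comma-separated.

Arm, Base, Clip, Motor, Seal, Widget

Base: (Seal, need=1).
Iteration 1: components of {Seal} -> Clip = 1*3 = 3, Widget = 1*1 = 1.
Iteration 2: components of {Clip,Widget} -> Arm = 1*5 = 5, Base = 3*3 = 9, Motor = 3*2 = 6.
Iteration 3: no further components; recursion stops.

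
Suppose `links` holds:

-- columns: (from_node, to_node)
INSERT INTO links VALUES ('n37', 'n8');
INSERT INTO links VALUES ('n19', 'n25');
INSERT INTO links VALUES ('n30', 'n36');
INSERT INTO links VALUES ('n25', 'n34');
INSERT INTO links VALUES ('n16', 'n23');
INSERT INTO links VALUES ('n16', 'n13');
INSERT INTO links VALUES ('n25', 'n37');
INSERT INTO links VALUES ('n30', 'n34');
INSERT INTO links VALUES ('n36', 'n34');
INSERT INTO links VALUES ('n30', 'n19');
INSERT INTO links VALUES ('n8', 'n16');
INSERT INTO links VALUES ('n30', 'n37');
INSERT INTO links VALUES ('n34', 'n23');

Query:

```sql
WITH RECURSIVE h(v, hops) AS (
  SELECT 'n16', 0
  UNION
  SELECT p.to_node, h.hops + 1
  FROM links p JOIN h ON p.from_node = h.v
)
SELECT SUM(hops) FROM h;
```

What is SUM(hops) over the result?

2

Base: (n16, hops=0).
Iteration 1: edges from {n16} -> (n13, hops=1), (n23, hops=1).
Iteration 2: no outgoing edges from {n13,n23}; recursion stops.
SUM(hops) = 0 + 1 + 1 = 2.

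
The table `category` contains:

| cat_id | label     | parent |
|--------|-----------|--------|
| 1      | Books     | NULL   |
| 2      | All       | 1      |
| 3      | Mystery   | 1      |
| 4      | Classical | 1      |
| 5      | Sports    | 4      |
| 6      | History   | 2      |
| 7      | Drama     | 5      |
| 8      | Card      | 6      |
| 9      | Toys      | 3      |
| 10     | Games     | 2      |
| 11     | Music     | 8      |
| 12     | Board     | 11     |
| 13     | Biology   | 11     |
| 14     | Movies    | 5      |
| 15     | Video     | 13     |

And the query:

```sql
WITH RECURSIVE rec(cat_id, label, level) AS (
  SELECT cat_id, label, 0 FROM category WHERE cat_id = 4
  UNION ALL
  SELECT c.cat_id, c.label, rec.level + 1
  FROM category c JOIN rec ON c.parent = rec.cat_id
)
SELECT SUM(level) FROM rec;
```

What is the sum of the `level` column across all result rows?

5

Base: cat_id=4 (Classical) at level 0.
Iteration 1: rows with parent in {4} -> Sports (id 5, level 1).
Iteration 2: rows with parent in {5} -> Drama (id 7, level 2), Movies (id 14, level 2).
Iteration 3: no rows with parent in {7,14}; recursion stops.
SUM(level) = 0 + 1 + 2 + 2 = 5.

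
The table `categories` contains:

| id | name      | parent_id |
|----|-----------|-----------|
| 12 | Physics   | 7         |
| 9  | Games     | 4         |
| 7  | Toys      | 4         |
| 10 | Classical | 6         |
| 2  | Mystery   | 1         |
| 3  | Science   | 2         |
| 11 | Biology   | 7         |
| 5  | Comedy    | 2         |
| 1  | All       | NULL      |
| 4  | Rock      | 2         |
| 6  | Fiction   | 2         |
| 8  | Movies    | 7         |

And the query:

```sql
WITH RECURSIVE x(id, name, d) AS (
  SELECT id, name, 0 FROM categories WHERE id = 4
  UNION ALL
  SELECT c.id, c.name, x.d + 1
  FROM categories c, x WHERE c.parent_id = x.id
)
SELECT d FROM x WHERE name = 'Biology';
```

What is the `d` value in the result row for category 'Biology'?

2

Base: id=4 (Rock) at d 0.
Iteration 1: rows with parent_id in {4} -> Toys (id 7, d 1), Games (id 9, d 1).
Iteration 2: rows with parent_id in {7,9} -> Movies (id 8, d 2), Biology (id 11, d 2), Physics (id 12, d 2).
Iteration 3: no rows with parent_id in {8,11,12}; recursion stops.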